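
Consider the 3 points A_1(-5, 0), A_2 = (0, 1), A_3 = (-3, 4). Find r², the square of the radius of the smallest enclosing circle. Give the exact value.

65/9

Side lengths²: A_1A_2² = 26, A_1A_3² = 20, A_2A_3² = 18.
Since A_1A_2² = 26 < 20 + 18 = 38, the triangle is acute, so the smallest enclosing circle is the circumcircle.
Circumcentre = (-8/3, 4/3), r² = 65/9.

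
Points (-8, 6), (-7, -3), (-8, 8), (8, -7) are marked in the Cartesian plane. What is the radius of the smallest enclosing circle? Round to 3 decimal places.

The minimum enclosing circle of a finite set is fixed by two of the points (as a diameter) or three (as a circumcircle).
The farthest pair is (-8, 8)–(8, -7) with squared distance 481. The circle on this segment as diameter has centre (0, 0.5) and r² = 481/4 = 120.25.
Check (-8, 6): distance² to centre = 94.25 ≤ 120.25, so it lies inside.
All remaining points lie in this disk, and no smaller disk contains both endpoints, so this is the minimum enclosing circle.
r = √(120.25) ≈ 10.966.

10.966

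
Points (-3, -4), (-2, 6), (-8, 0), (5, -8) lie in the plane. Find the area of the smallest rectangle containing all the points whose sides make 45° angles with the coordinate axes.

In coordinates u = x + y, v = x − y the rectangle is axis-aligned; the map (x,y)→(u,v) scales areas by 2.
u-values: -7, 4, -8, -3; range = 4 − (-8) = 12.
v-values: 1, -8, -8, 13; range = 13 − (-8) = 21.
Area = (12 × 21) / 2 = 126.

126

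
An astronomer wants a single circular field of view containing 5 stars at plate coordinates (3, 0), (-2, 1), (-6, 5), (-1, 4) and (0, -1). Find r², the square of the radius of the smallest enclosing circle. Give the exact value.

The minimum enclosing circle of a finite set is fixed by two of the points (as a diameter) or three (as a circumcircle).
The farthest pair is (3, 0)–(-6, 5) with squared distance 106. The circle on this segment as diameter has centre (-1.5, 2.5) and r² = 106/4 = 26.5.
Check (-2, 1): distance² to centre = 2.5 ≤ 26.5, so it lies inside.
All remaining points lie in this disk, and no smaller disk contains both endpoints, so this is the minimum enclosing circle.

26.5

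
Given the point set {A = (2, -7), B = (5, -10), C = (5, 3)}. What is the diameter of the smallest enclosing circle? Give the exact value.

Side lengths²: AB² = 18, AC² = 109, BC² = 169.
Since BC² = 169 ≥ 109 + 18 = 127, the angle opposite BC is not acute, so the smallest enclosing circle has BC as diameter.
Centre = midpoint of BC = (5, -3.5), r² = 169/4 = 42.25.
Diameter = 2r = 2√(42.25) = 13.

13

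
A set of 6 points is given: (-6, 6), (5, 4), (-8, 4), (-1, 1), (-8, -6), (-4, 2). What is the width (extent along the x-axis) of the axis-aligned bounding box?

max x = 5, min x = -8, so width = 13.

13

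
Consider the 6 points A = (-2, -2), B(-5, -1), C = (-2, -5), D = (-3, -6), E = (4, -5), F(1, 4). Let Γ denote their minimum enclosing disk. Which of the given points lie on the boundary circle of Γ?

D, E, F

The minimum enclosing circle is determined by three boundary points: D, E, F.
Their circumcentre is (-1/11, -15/11) with r² = 3625/121.
The farthest remaining point B is at distance² 2932/121 ≤ 3625/121.
The points at distance exactly r from the centre are D, E, F — 3 points.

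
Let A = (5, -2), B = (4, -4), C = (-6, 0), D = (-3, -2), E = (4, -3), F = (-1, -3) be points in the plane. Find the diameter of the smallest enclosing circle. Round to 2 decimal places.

11.18

A smallest enclosing disk is always determined by at most three of the input points on its boundary.
The farthest pair is A–C with squared distance 125. The circle on this segment as diameter has centre (-0.5, -1) and r² = 125/4 = 31.25.
Check B: distance² to centre = 29.25 ≤ 31.25, so it lies inside.
All remaining points lie in this disk, and no smaller disk contains both endpoints, so this is the minimum enclosing circle.
Diameter = 2r = 2√(31.25) ≈ 11.18.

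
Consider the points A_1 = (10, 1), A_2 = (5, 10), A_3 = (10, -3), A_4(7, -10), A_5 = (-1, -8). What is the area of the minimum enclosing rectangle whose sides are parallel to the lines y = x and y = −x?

264

In coordinates u = x + y, v = x − y the rectangle is axis-aligned; the map (x,y)→(u,v) scales areas by 2.
u-values: 11, 15, 7, -3, -9; range = 15 − (-9) = 24.
v-values: 9, -5, 13, 17, 7; range = 17 − (-5) = 22.
Area = (24 × 22) / 2 = 264.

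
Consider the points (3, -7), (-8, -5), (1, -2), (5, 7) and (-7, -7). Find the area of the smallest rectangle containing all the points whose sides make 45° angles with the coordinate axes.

In coordinates u = x + y, v = x − y the rectangle is axis-aligned; the map (x,y)→(u,v) scales areas by 2.
u-values: -4, -13, -1, 12, -14; range = 12 − (-14) = 26.
v-values: 10, -3, 3, -2, 0; range = 10 − (-3) = 13.
Area = (26 × 13) / 2 = 169.

169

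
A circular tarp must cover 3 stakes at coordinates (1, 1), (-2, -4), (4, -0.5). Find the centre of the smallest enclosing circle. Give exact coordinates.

(1, -2.25)

Call the three points A, B, C in the order given.
Side lengths²: AB² = 34, AC² = 11.25, BC² = 48.25.
Since BC² = 48.25 ≥ 34 + 11.25 = 45.25, the angle opposite BC is not acute, so the smallest enclosing circle has BC as diameter.
Centre = midpoint of BC = (1, -2.25), r² = 48.25/4 = 12.0625.
Centre = (1, -2.25).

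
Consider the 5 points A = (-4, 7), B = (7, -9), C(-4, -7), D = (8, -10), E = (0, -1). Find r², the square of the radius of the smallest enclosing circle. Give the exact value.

A smallest enclosing disk is always determined by at most three of the input points on its boundary.
The farthest pair is A–D with squared distance 433. The circle on this segment as diameter has centre (2, -1.5) and r² = 433/4 = 108.25.
Check B: distance² to centre = 81.25 ≤ 108.25, so it lies inside.
All remaining points lie in this disk, and no smaller disk contains both endpoints, so this is the minimum enclosing circle.

108.25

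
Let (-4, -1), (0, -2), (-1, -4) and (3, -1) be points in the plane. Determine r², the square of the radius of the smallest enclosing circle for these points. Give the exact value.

12.25

The minimum enclosing circle of a finite set is fixed by two of the points (as a diameter) or three (as a circumcircle).
The farthest pair is (-4, -1)–(3, -1) with squared distance 49. The circle on this segment as diameter has centre (-0.5, -1) and r² = 49/4 = 12.25.
Check (0, -2): distance² to centre = 1.25 ≤ 12.25, so it lies inside.
All remaining points lie in this disk, and no smaller disk contains both endpoints, so this is the minimum enclosing circle.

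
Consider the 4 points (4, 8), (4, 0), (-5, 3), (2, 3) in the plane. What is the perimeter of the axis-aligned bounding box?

34

Width = max x − min x = 4 − (-5) = 9.
Height = max y − min y = 8 − 0 = 8.
Perimeter = 2(9 + 8) = 34.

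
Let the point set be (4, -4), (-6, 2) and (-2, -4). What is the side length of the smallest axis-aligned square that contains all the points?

The bounding box has width 10 and height 6.
An axis-aligned square enclosing the set must have side ≥ max(width, height).
So the minimum side is max(10, 6) = 10.

10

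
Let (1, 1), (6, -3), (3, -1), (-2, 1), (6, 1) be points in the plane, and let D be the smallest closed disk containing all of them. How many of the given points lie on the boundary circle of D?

3

By Welzl's lemma the MEC is supported by two points (diametrically opposite) or three points (on a circumcircle).
The farthest pair is (6, -3)–(-2, 1) with squared distance 80. The circle on this segment as diameter has centre (2, -1) and r² = 80/4 = 20.
Check (1, 1): distance² to centre = 5 ≤ 20, so it lies inside.
All remaining points lie in this disk, and no smaller disk contains both endpoints, so this is the minimum enclosing circle.
The points at distance exactly r from the centre are (6, -3), (-2, 1), (6, 1) — 3 points.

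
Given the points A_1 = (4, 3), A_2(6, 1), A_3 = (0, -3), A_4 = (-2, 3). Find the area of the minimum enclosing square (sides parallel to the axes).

64

The bounding box has width 8 and height 6.
An axis-aligned square enclosing the set must have side ≥ max(width, height).
So the minimum side is max(8, 6) = 8.
Area = 8² = 64.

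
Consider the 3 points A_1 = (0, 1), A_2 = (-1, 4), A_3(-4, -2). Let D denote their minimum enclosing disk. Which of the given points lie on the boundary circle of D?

A_2, A_3

Side lengths²: A_1A_2² = 10, A_1A_3² = 25, A_2A_3² = 45.
Since A_2A_3² = 45 ≥ 25 + 10 = 35, the angle opposite A_2A_3 is not acute, so the smallest enclosing circle has A_2A_3 as diameter.
Centre = midpoint of A_2A_3 = (-2.5, 1), r² = 45/4 = 11.25.
The points at distance exactly r from the centre are A_2, A_3 — 2 points.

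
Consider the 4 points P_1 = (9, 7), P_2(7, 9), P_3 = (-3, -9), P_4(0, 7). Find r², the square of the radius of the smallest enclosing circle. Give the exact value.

106

A smallest enclosing disk is always determined by at most three of the input points on its boundary.
The farthest pair is P_2–P_3 with squared distance 424. The circle on this segment as diameter has centre (2, 0) and r² = 424/4 = 106.
Check P_1: distance² to centre = 98 ≤ 106, so it lies inside.
All remaining points lie in this disk, and no smaller disk contains both endpoints, so this is the minimum enclosing circle.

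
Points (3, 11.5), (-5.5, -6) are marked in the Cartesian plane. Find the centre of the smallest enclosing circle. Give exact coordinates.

The smallest circle enclosing two points has them as diameter endpoints.
Centre = midpoint = (-1.25, 2.75); r² = |(3, 11.5)−(-5.5, -6)|²/4 = 378.5/4 = 94.625.
Centre = (-1.25, 2.75).

(-1.25, 2.75)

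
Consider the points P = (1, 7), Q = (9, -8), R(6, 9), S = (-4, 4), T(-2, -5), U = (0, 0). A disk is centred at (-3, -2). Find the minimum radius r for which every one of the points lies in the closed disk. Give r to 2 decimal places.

14.21

The required radius is the distance from (-3, -2) to the farthest point.
Squared distances: 97, 180, 202, 37, 10, 13.
Maximum is 202, attained at R.
r = √202 ≈ 14.21.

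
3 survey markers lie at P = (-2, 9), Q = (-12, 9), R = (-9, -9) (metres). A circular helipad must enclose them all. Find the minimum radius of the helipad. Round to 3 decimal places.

Side lengths²: PQ² = 100, PR² = 373, QR² = 333.
Since PR² = 373 < 333 + 100 = 433, the triangle is acute, so the smallest enclosing circle is the circumcircle.
Circumcentre = (-7, 7/12), r² = 13801/144.
r = √(13801/144) ≈ 9.790.

9.790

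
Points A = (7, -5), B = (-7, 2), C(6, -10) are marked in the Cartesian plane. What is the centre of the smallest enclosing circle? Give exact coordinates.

(-0.5, -4)

Side lengths²: AB² = 245, AC² = 26, BC² = 313.
Since BC² = 313 ≥ 245 + 26 = 271, the angle opposite BC is not acute, so the smallest enclosing circle has BC as diameter.
Centre = midpoint of BC = (-0.5, -4), r² = 313/4 = 78.25.
Centre = (-0.5, -4).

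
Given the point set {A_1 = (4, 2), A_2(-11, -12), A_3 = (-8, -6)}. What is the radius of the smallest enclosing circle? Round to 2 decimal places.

Side lengths²: A_1A_2² = 421, A_1A_3² = 208, A_2A_3² = 45.
Since A_1A_2² = 421 ≥ 208 + 45 = 253, the angle opposite A_1A_2 is not acute, so the smallest enclosing circle has A_1A_2 as diameter.
Centre = midpoint of A_1A_2 = (-3.5, -5), r² = 421/4 = 105.25.
r = √(105.25) ≈ 10.26.

10.26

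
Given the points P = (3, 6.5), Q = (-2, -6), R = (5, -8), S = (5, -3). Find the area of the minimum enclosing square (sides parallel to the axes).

210.25

The bounding box has width 7 and height 14.5.
An axis-aligned square enclosing the set must have side ≥ max(width, height).
So the minimum side is max(7, 14.5) = 14.5.
Area = 14.5² = 210.25.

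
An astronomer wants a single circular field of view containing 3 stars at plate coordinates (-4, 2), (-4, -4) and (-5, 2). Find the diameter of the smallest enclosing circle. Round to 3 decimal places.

6.083

Call the three points A, B, C in the order given.
Side lengths²: AB² = 36, AC² = 1, BC² = 37.
Since BC² = 37 ≥ 36 + 1 = 37, the angle opposite BC is not acute, so the smallest enclosing circle has BC as diameter.
Centre = midpoint of BC = (-4.5, -1), r² = 37/4 = 9.25.
Diameter = 2r = 2√(9.25) ≈ 6.083.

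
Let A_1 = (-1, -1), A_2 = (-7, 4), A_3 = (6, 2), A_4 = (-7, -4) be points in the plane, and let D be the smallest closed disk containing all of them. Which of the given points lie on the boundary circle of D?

A_2, A_3, A_4

A smallest enclosing disk is always determined by at most three of the input points on its boundary.
The minimum enclosing circle is determined by three boundary points: A_2, A_3, A_4.
Their circumcentre is (-25/26, 0) with r² = 35465/676.
The farthest remaining point A_1 is at distance² 677/676 ≤ 35465/676.
The points at distance exactly r from the centre are A_2, A_3, A_4 — 3 points.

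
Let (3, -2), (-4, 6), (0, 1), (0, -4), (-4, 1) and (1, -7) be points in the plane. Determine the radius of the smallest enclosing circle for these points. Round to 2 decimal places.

By Welzl's lemma the MEC is supported by two points (diametrically opposite) or three points (on a circumcircle).
The farthest pair is (-4, 6)–(1, -7) with squared distance 194. The circle on this segment as diameter has centre (-1.5, -0.5) and r² = 194/4 = 48.5.
Check (3, -2): distance² to centre = 22.5 ≤ 48.5, so it lies inside.
All remaining points lie in this disk, and no smaller disk contains both endpoints, so this is the minimum enclosing circle.
r = √(48.5) ≈ 6.96.

6.96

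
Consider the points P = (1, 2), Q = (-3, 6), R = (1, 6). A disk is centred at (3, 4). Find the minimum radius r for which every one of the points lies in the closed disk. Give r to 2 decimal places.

6.32

The required radius is the distance from (3, 4) to the farthest point.
Squared distances: 8, 40, 8.
Maximum is 40, attained at Q.
r = √40 ≈ 6.32.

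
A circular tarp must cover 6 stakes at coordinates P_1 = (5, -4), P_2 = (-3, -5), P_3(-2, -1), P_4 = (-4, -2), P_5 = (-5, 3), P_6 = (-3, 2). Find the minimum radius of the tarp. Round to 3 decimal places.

The minimum enclosing circle of a finite set is fixed by two of the points (as a diameter) or three (as a circumcircle).
The farthest pair is P_1–P_5 with squared distance 149. The circle on this segment as diameter has centre (0, -0.5) and r² = 149/4 = 37.25.
Check P_2: distance² to centre = 29.25 ≤ 37.25, so it lies inside.
All remaining points lie in this disk, and no smaller disk contains both endpoints, so this is the minimum enclosing circle.
r = √(37.25) ≈ 6.103.

6.103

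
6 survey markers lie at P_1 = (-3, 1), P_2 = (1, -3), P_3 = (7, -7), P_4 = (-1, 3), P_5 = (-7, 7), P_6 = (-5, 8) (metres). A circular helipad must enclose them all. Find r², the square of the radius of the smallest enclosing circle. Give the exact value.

98

A smallest enclosing disk is always determined by at most three of the input points on its boundary.
The farthest pair is P_3–P_5 with squared distance 392. The circle on this segment as diameter has centre (0, 0) and r² = 392/4 = 98.
Check P_1: distance² to centre = 10 ≤ 98, so it lies inside.
All remaining points lie in this disk, and no smaller disk contains both endpoints, so this is the minimum enclosing circle.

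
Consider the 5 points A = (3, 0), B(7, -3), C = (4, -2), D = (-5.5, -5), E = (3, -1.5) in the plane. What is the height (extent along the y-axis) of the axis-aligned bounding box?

max y = 0, min y = -5, so height = 5.

5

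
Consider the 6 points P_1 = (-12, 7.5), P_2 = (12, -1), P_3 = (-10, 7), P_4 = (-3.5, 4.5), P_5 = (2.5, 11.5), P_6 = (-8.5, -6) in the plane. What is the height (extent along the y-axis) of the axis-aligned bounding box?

max y = 11.5, min y = -6, so height = 17.5.

17.5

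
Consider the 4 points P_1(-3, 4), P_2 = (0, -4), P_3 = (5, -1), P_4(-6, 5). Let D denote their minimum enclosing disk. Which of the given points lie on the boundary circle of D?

P_3, P_4

A smallest enclosing disk is always determined by at most three of the input points on its boundary.
The farthest pair is P_3–P_4 with squared distance 157. The circle on this segment as diameter has centre (-0.5, 2) and r² = 157/4 = 39.25.
Check P_1: distance² to centre = 10.25 ≤ 39.25, so it lies inside.
All remaining points lie in this disk, and no smaller disk contains both endpoints, so this is the minimum enclosing circle.
The points at distance exactly r from the centre are P_3, P_4 — 2 points.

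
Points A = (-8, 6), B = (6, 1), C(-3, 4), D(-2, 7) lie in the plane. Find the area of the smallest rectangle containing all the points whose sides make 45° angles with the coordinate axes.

In coordinates u = x + y, v = x − y the rectangle is axis-aligned; the map (x,y)→(u,v) scales areas by 2.
u-values: -2, 7, 1, 5; range = 7 − (-2) = 9.
v-values: -14, 5, -7, -9; range = 5 − (-14) = 19.
Area = (9 × 19) / 2 = 85.5.

85.5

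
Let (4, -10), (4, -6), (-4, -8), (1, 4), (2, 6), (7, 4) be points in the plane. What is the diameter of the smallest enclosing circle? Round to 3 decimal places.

16.333

A smallest enclosing disk is always determined by at most three of the input points on its boundary.
The minimum enclosing circle is determined by three boundary points: (4, -10), (-4, -8), (2, 6).
Their circumcentre is (53/31, -67/31) with r² = 64090/961.
The farthest remaining point (7, 4) is at distance² 63377/961 ≤ 64090/961.
Diameter = 2r = 2√(64090/961) ≈ 16.333.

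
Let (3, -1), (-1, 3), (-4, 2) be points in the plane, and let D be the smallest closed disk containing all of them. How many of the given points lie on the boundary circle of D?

2

Call the three points A, B, C in the order given.
Side lengths²: AB² = 32, AC² = 58, BC² = 10.
Since AC² = 58 ≥ 32 + 10 = 42, the angle opposite AC is not acute, so the smallest enclosing circle has AC as diameter.
Centre = midpoint of AC = (-0.5, 0.5), r² = 58/4 = 14.5.
The points at distance exactly r from the centre are (3, -1), (-4, 2) — 2 points.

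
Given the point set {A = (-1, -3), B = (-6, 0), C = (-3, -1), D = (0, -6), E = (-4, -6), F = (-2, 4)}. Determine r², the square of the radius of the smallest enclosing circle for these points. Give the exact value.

27.04

A smallest enclosing disk is always determined by at most three of the input points on its boundary.
The minimum enclosing circle is determined by three boundary points: D, E, F.
Their circumcentre is (-2, -1.2) with r² = 27.04.
The farthest remaining point B is at distance² 17.44 ≤ 27.04.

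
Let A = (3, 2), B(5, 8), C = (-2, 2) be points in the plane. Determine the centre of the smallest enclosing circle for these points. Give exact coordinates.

(1.5, 5)

Side lengths²: AB² = 40, AC² = 25, BC² = 85.
Since BC² = 85 ≥ 40 + 25 = 65, the angle opposite BC is not acute, so the smallest enclosing circle has BC as diameter.
Centre = midpoint of BC = (1.5, 5), r² = 85/4 = 21.25.
Centre = (1.5, 5).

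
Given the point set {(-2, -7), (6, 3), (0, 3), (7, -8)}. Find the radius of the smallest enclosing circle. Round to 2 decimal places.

By Welzl's lemma the MEC is supported by two points (diametrically opposite) or three points (on a circumcircle).
The minimum enclosing circle is determined by three boundary points: (-2, -7), (0, 3), (7, -8).
Their circumcentre is (139/46, -129/46) with r² = 45305/1058.
The farthest remaining point (6, 3) is at distance² 45029/1058 ≤ 45305/1058.
r = √(45305/1058) ≈ 6.54.

6.54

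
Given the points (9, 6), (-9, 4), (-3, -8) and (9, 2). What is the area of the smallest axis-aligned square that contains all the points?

324

The bounding box has width 18 and height 14.
An axis-aligned square enclosing the set must have side ≥ max(width, height).
So the minimum side is max(18, 14) = 18.
Area = 18² = 324.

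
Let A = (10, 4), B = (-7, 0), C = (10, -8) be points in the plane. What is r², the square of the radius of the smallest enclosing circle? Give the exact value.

Side lengths²: AB² = 305, AC² = 144, BC² = 353.
Since BC² = 353 < 305 + 144 = 449, the triangle is acute, so the smallest enclosing circle is the circumcircle.
Circumcentre = (83/34, -2), r² = 107665/1156.

107665/1156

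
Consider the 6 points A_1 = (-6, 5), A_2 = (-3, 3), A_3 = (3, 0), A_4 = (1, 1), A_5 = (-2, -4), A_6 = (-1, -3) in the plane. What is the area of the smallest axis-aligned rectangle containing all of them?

81

x ranges over [-6, 3], width 9.
y ranges over [-4, 5], height 9.
Area = 9 × 9 = 81.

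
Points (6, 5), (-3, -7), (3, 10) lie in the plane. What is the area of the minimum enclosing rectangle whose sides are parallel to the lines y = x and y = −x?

126.5

In coordinates u = x + y, v = x − y the rectangle is axis-aligned; the map (x,y)→(u,v) scales areas by 2.
u-values: 11, -10, 13; range = 13 − (-10) = 23.
v-values: 1, 4, -7; range = 4 − (-7) = 11.
Area = (23 × 11) / 2 = 126.5.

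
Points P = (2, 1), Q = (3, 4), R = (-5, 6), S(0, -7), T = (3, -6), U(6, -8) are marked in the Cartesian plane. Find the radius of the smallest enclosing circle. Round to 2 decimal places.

The farthest pair is R–U with squared distance 317. The circle on this segment as diameter has centre (0.5, -1) and r² = 317/4 = 79.25.
Check P: distance² to centre = 6.25 ≤ 79.25, so it lies inside.
All remaining points lie in this disk, and no smaller disk contains both endpoints, so this is the minimum enclosing circle.
r = √(79.25) ≈ 8.90.

8.90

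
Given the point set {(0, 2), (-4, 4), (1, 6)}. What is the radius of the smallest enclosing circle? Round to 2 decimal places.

Call the three points A, B, C in the order given.
Side lengths²: AB² = 20, AC² = 17, BC² = 29.
Since BC² = 29 < 20 + 17 = 37, the triangle is acute, so the smallest enclosing circle is the circumcircle.
Circumcentre = (-23/18, 40/9), r² = 2465/324.
r = √(2465/324) ≈ 2.76.

2.76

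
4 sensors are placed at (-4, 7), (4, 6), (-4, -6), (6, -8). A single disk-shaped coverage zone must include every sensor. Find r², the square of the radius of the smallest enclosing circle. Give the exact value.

By Welzl's lemma the MEC is supported by two points (diametrically opposite) or three points (on a circumcircle).
The farthest pair is (-4, 7)–(6, -8) with squared distance 325. The circle on this segment as diameter has centre (1, -0.5) and r² = 325/4 = 81.25.
Check (4, 6): distance² to centre = 51.25 ≤ 81.25, so it lies inside.
All remaining points lie in this disk, and no smaller disk contains both endpoints, so this is the minimum enclosing circle.

81.25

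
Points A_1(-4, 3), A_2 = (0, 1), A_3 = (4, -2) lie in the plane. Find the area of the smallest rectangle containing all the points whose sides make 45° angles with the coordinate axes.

In coordinates u = x + y, v = x − y the rectangle is axis-aligned; the map (x,y)→(u,v) scales areas by 2.
u-values: -1, 1, 2; range = 2 − (-1) = 3.
v-values: -7, -1, 6; range = 6 − (-7) = 13.
Area = (3 × 13) / 2 = 19.5.

19.5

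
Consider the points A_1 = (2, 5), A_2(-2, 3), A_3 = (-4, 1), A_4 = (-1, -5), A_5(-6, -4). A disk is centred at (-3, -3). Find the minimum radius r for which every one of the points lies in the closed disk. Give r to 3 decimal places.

The required radius is the distance from (-3, -3) to the farthest point.
Squared distances: 89, 37, 17, 8, 10.
Maximum is 89, attained at A_1.
r = √89 ≈ 9.434.

9.434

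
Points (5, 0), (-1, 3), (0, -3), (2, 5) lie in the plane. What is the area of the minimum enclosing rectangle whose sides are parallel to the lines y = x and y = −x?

45

In coordinates u = x + y, v = x − y the rectangle is axis-aligned; the map (x,y)→(u,v) scales areas by 2.
u-values: 5, 2, -3, 7; range = 7 − (-3) = 10.
v-values: 5, -4, 3, -3; range = 5 − (-4) = 9.
Area = (10 × 9) / 2 = 45.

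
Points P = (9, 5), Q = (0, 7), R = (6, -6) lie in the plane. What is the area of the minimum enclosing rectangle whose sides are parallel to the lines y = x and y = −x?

In coordinates u = x + y, v = x − y the rectangle is axis-aligned; the map (x,y)→(u,v) scales areas by 2.
u-values: 14, 7, 0; range = 14 − 0 = 14.
v-values: 4, -7, 12; range = 12 − (-7) = 19.
Area = (14 × 19) / 2 = 133.

133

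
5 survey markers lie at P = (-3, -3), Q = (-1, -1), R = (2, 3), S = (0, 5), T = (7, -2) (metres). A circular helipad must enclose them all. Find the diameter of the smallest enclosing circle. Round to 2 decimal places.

11.04

The minimum enclosing circle of a finite set is fixed by two of the points (as a diameter) or three (as a circumcircle).
The minimum enclosing circle is determined by three boundary points: P, S, T.
Their circumcentre is (39/22, -5/22) with r² = 7373/242.
The farthest remaining point R is at distance² 2533/242 ≤ 7373/242.
Diameter = 2r = 2√(7373/242) ≈ 11.04.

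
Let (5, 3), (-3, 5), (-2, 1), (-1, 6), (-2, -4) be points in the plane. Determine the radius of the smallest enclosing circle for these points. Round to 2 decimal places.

5.30

By Welzl's lemma the MEC is supported by two points (diametrically opposite) or three points (on a circumcircle).
The minimum enclosing circle is determined by three boundary points: (5, 3), (-1, 6), (-2, -4).
Their circumcentre is (1/6, 5/6) with r² = 505/18.
The farthest remaining point (-3, 5) is at distance² 493/18 ≤ 505/18.
r = √(505/18) ≈ 5.30.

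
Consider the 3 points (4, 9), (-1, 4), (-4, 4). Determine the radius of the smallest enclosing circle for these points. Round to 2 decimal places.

4.72

Call the three points A, B, C in the order given.
Side lengths²: AB² = 50, AC² = 89, BC² = 9.
Since AC² = 89 ≥ 50 + 9 = 59, the angle opposite AC is not acute, so the smallest enclosing circle has AC as diameter.
Centre = midpoint of AC = (0, 6.5), r² = 89/4 = 22.25.
r = √(22.25) ≈ 4.72.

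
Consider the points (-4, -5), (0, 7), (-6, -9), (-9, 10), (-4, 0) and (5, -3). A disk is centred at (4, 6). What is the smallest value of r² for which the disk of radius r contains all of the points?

325

The required radius is the distance from (4, 6) to the farthest point.
Squared distances: 185, 17, 325, 185, 100, 82.
Maximum is 325, attained at (-6, -9).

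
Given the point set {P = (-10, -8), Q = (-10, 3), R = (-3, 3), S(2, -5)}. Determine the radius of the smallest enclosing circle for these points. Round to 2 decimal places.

7.43

The minimum enclosing circle is determined by three boundary points: P, Q, S.
Their circumcentre is (-5, -2.5) with r² = 55.25.
The farthest remaining point R is at distance² 34.25 ≤ 55.25.
r = √(55.25) ≈ 7.43.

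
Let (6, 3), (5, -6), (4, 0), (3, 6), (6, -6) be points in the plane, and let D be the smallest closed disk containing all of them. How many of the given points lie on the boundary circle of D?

A smallest enclosing disk is always determined by at most three of the input points on its boundary.
The farthest pair is (3, 6)–(6, -6) with squared distance 153. The circle on this segment as diameter has centre (4.5, 0) and r² = 153/4 = 38.25.
Check (6, 3): distance² to centre = 11.25 ≤ 38.25, so it lies inside.
All remaining points lie in this disk, and no smaller disk contains both endpoints, so this is the minimum enclosing circle.
The points at distance exactly r from the centre are (3, 6), (6, -6) — 2 points.

2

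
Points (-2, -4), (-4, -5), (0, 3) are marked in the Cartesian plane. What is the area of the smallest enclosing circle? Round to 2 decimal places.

62.83

Call the three points A, B, C in the order given.
Side lengths²: AB² = 5, AC² = 53, BC² = 80.
Since BC² = 80 ≥ 53 + 5 = 58, the angle opposite BC is not acute, so the smallest enclosing circle has BC as diameter.
Centre = midpoint of BC = (-2, -1), r² = 80/4 = 20.
Area = π·r² = π·20 ≈ 62.83.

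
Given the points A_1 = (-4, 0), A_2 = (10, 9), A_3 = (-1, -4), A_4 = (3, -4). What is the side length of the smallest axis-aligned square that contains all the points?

14

The bounding box has width 14 and height 13.
An axis-aligned square enclosing the set must have side ≥ max(width, height).
So the minimum side is max(14, 13) = 14.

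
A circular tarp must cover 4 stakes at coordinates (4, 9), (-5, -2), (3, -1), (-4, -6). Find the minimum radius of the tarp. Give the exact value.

8.5

The minimum enclosing circle of a finite set is fixed by two of the points (as a diameter) or three (as a circumcircle).
The farthest pair is (4, 9)–(-4, -6) with squared distance 289. The circle on this segment as diameter has centre (0, 1.5) and r² = 289/4 = 72.25.
Check (-5, -2): distance² to centre = 37.25 ≤ 72.25, so it lies inside.
All remaining points lie in this disk, and no smaller disk contains both endpoints, so this is the minimum enclosing circle.
r = √(72.25) = 8.5.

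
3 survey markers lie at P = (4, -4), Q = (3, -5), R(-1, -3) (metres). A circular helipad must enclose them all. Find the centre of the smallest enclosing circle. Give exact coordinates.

(1.5, -3.5)

Side lengths²: PQ² = 2, PR² = 26, QR² = 20.
Since PR² = 26 ≥ 20 + 2 = 22, the angle opposite PR is not acute, so the smallest enclosing circle has PR as diameter.
Centre = midpoint of PR = (1.5, -3.5), r² = 26/4 = 6.5.
Centre = (1.5, -3.5).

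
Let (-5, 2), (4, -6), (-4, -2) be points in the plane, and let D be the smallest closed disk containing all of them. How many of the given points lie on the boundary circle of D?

Call the three points A, B, C in the order given.
Side lengths²: AB² = 145, AC² = 17, BC² = 80.
Since AB² = 145 ≥ 80 + 17 = 97, the angle opposite AB is not acute, so the smallest enclosing circle has AB as diameter.
Centre = midpoint of AB = (-0.5, -2), r² = 145/4 = 36.25.
The points at distance exactly r from the centre are (-5, 2), (4, -6) — 2 points.

2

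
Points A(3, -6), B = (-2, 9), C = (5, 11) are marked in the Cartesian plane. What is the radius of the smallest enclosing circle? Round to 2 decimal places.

8.57

Side lengths²: AB² = 250, AC² = 293, BC² = 53.
Since AC² = 293 < 250 + 53 = 303, the triangle is acute, so the smallest enclosing circle is the circumcircle.
Circumcentre = (167/46, 117/46), r² = 77645/1058.
r = √(77645/1058) ≈ 8.57.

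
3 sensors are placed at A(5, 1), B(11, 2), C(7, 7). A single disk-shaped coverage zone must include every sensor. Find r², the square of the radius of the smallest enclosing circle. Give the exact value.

7585/578

Side lengths²: AB² = 37, AC² = 40, BC² = 41.
Since BC² = 41 < 40 + 37 = 77, the triangle is acute, so the smallest enclosing circle is the circumcircle.
Circumcentre = (261/34, 117/34), r² = 7585/578.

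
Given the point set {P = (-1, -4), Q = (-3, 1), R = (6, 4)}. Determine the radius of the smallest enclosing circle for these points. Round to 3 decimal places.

5.324

Side lengths²: PQ² = 29, PR² = 113, QR² = 90.
Since PR² = 113 < 90 + 29 = 119, the triangle is acute, so the smallest enclosing circle is the circumcircle.
Circumcentre = (77/34, 7/34), r² = 16385/578.
r = √(16385/578) ≈ 5.324.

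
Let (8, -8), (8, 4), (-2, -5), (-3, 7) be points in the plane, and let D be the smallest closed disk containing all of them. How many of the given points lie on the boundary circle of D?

By Welzl's lemma the MEC is supported by two points (diametrically opposite) or three points (on a circumcircle).
The farthest pair is (8, -8)–(-3, 7) with squared distance 346. The circle on this segment as diameter has centre (2.5, -0.5) and r² = 346/4 = 86.5.
Check (8, 4): distance² to centre = 50.5 ≤ 86.5, so it lies inside.
All remaining points lie in this disk, and no smaller disk contains both endpoints, so this is the minimum enclosing circle.
The points at distance exactly r from the centre are (8, -8), (-3, 7) — 2 points.

2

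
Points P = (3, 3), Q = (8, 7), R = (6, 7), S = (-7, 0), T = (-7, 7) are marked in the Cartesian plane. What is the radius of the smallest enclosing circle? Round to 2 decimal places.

By Welzl's lemma the MEC is supported by two points (diametrically opposite) or three points (on a circumcircle).
The farthest pair is Q–S with squared distance 274. The circle on this segment as diameter has centre (0.5, 3.5) and r² = 274/4 = 68.5.
Check P: distance² to centre = 6.5 ≤ 68.5, so it lies inside.
All remaining points lie in this disk, and no smaller disk contains both endpoints, so this is the minimum enclosing circle.
r = √(68.5) ≈ 8.28.

8.28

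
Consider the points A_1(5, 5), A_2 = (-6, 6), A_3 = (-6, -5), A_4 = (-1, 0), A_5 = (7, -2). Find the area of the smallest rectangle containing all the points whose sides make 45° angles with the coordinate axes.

In coordinates u = x + y, v = x − y the rectangle is axis-aligned; the map (x,y)→(u,v) scales areas by 2.
u-values: 10, 0, -11, -1, 5; range = 10 − (-11) = 21.
v-values: 0, -12, -1, -1, 9; range = 9 − (-12) = 21.
Area = (21 × 21) / 2 = 220.5.

220.5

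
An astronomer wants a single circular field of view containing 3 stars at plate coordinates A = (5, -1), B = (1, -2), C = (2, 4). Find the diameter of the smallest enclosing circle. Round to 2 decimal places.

Side lengths²: AB² = 17, AC² = 34, BC² = 37.
Since BC² = 37 < 34 + 17 = 51, the triangle is acute, so the smallest enclosing circle is the circumcircle.
Circumcentre = (111/46, 39/46), r² = 10693/1058.
Diameter = 2r = 2√(10693/1058) ≈ 6.36.

6.36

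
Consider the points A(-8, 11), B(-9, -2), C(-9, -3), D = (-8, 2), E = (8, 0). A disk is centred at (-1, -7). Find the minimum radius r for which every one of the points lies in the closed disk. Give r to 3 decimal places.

The required radius is the distance from (-1, -7) to the farthest point.
Squared distances: 373, 89, 80, 130, 130.
Maximum is 373, attained at A.
r = √373 ≈ 19.313.

19.313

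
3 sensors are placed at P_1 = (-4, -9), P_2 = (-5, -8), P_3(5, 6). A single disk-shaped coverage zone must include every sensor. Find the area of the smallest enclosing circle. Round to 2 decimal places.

240.33

Side lengths²: P_1P_2² = 2, P_1P_3² = 306, P_2P_3² = 296.
Since P_1P_3² = 306 ≥ 296 + 2 = 298, the angle opposite P_1P_3 is not acute, so the smallest enclosing circle has P_1P_3 as diameter.
Centre = midpoint of P_1P_3 = (0.5, -1.5), r² = 306/4 = 76.5.
Area = π·r² = π·76.5 ≈ 240.33.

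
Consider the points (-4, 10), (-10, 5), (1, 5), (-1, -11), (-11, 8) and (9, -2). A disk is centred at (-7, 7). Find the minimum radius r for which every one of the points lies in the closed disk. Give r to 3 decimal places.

The required radius is the distance from (-7, 7) to the farthest point.
Squared distances: 18, 13, 68, 360, 17, 337.
Maximum is 360, attained at (-1, -11).
r = √360 ≈ 18.974.

18.974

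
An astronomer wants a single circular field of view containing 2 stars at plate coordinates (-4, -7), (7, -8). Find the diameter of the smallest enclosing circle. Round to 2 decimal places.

The smallest circle enclosing two points has them as diameter endpoints.
Centre = midpoint = (1.5, -7.5); r² = |(-4, -7)−(7, -8)|²/4 = 122/4 = 30.5.
Diameter = 2r = 2√(30.5) ≈ 11.05.

11.05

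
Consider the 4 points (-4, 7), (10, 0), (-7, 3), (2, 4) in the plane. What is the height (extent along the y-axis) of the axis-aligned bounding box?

7

max y = 7, min y = 0, so height = 7.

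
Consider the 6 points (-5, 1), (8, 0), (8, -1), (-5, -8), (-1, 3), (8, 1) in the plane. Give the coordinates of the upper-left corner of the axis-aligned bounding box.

x-range [-5, 8], y-range [-8, 3].
The upper-left corner is (-5, 3).

(-5, 3)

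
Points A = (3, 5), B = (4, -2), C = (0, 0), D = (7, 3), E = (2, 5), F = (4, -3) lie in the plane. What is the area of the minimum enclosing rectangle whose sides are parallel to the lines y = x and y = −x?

In coordinates u = x + y, v = x − y the rectangle is axis-aligned; the map (x,y)→(u,v) scales areas by 2.
u-values: 8, 2, 0, 10, 7, 1; range = 10 − 0 = 10.
v-values: -2, 6, 0, 4, -3, 7; range = 7 − (-3) = 10.
Area = (10 × 10) / 2 = 50.

50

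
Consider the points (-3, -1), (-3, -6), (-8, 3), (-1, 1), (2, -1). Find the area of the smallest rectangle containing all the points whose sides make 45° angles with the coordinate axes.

70

In coordinates u = x + y, v = x − y the rectangle is axis-aligned; the map (x,y)→(u,v) scales areas by 2.
u-values: -4, -9, -5, 0, 1; range = 1 − (-9) = 10.
v-values: -2, 3, -11, -2, 3; range = 3 − (-11) = 14.
Area = (10 × 14) / 2 = 70.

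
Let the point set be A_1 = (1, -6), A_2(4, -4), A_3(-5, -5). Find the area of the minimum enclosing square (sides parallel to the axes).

81

The bounding box has width 9 and height 2.
An axis-aligned square enclosing the set must have side ≥ max(width, height).
So the minimum side is max(9, 2) = 9.
Area = 9² = 81.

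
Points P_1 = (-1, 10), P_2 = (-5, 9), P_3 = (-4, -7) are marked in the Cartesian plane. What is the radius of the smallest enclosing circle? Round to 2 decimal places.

8.63

Side lengths²: P_1P_2² = 17, P_1P_3² = 298, P_2P_3² = 257.
Since P_1P_3² = 298 ≥ 257 + 17 = 274, the angle opposite P_1P_3 is not acute, so the smallest enclosing circle has P_1P_3 as diameter.
Centre = midpoint of P_1P_3 = (-2.5, 1.5), r² = 298/4 = 74.5.
r = √(74.5) ≈ 8.63.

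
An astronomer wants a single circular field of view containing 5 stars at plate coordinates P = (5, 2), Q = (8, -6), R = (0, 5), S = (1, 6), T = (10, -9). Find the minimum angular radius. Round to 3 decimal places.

A smallest enclosing disk is always determined by at most three of the input points on its boundary.
The farthest pair is S–T with squared distance 306. The circle on this segment as diameter has centre (5.5, -1.5) and r² = 306/4 = 76.5.
Check P: distance² to centre = 12.5 ≤ 76.5, so it lies inside.
All remaining points lie in this disk, and no smaller disk contains both endpoints, so this is the minimum enclosing circle.
r = √(76.5) ≈ 8.746.

8.746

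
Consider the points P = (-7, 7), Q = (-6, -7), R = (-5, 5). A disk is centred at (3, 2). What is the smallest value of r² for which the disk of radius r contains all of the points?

The required radius is the distance from (3, 2) to the farthest point.
Squared distances: 125, 162, 73.
Maximum is 162, attained at Q.

162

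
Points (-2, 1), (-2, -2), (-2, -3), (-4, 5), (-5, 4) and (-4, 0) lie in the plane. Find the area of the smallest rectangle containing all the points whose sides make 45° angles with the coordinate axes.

In coordinates u = x + y, v = x − y the rectangle is axis-aligned; the map (x,y)→(u,v) scales areas by 2.
u-values: -1, -4, -5, 1, -1, -4; range = 1 − (-5) = 6.
v-values: -3, 0, 1, -9, -9, -4; range = 1 − (-9) = 10.
Area = (6 × 10) / 2 = 30.

30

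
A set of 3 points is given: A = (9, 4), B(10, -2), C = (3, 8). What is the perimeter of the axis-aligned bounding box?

34

Width = max x − min x = 10 − 3 = 7.
Height = max y − min y = 8 − (-2) = 10.
Perimeter = 2(7 + 10) = 34.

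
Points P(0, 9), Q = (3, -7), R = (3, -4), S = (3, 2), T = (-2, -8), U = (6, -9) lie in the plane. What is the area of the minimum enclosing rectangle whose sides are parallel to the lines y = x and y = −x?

228

In coordinates u = x + y, v = x − y the rectangle is axis-aligned; the map (x,y)→(u,v) scales areas by 2.
u-values: 9, -4, -1, 5, -10, -3; range = 9 − (-10) = 19.
v-values: -9, 10, 7, 1, 6, 15; range = 15 − (-9) = 24.
Area = (19 × 24) / 2 = 228.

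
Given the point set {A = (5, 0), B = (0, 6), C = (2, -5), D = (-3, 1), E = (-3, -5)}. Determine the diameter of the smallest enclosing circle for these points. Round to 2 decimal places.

11.59

The minimum enclosing circle is determined by three boundary points: B, C, E.
Their circumcentre is (-0.5, 5/22) with r² = 8125/242.
The farthest remaining point A is at distance² 7333/242 ≤ 8125/242.
Diameter = 2r = 2√(8125/242) ≈ 11.59.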